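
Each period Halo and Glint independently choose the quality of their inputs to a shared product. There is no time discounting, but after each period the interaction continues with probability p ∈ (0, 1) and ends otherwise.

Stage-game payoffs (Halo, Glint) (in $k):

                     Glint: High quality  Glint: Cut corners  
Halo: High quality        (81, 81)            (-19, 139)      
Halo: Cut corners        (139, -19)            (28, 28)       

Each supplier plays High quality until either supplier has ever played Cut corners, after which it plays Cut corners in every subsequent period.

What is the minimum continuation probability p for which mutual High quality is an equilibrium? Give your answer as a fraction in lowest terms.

With no time discounting, the continuation probability p plays the role of the discount factor.
Grim-trigger IC: 81/(1−p) ≥ 139 + 28p/(1−p) ⇒ p ≥ (139−81)/(139−28) = 58/111.

58/111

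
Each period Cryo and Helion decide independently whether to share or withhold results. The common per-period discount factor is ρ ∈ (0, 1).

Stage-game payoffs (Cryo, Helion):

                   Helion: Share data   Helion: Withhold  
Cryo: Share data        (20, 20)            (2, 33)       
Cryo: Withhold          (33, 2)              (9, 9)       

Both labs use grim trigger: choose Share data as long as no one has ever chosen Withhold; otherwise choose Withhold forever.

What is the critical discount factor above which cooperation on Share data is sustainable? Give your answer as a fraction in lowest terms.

Cooperation forever yields 20 each period: 20/(1−ρ).
Deviating yields 33 once, then 9 forever: 33 + 9ρ/(1−ρ).
No profitable deviation requires 20/(1−ρ) ≥ 33 + 9ρ/(1−ρ).
Multiplying by (1−ρ): 20 ≥ 33(1−ρ) + 9ρ = 33 − 24ρ.
So 24ρ ≥ 13, i.e. ρ ≥ 13/24.

13/24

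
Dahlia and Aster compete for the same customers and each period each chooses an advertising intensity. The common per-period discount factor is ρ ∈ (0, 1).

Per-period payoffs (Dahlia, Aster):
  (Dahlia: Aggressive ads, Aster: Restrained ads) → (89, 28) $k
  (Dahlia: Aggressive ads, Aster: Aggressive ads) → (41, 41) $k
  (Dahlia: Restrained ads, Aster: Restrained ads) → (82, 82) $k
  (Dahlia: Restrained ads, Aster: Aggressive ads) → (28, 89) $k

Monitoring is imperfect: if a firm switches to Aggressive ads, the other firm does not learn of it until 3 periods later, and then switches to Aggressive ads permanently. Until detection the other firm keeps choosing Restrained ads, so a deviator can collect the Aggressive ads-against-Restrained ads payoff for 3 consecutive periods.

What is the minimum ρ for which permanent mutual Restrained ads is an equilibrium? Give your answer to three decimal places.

0.526

The best deviation is to choose Aggressive ads for all 3 undetected periods, earning 89 each, then 41 forever once detected.
Deviation value: 89(1−ρ^3)/(1−ρ) + 41ρ^3/(1−ρ); cooperation value: 82/(1−ρ).
IC: 82 ≥ 89(1−ρ^3) + 41ρ^3 = 89 − 48ρ^3.
So ρ^3 ≥ 7/48, giving ρ ≥ (7/48)^(1/3) ≈ 0.526.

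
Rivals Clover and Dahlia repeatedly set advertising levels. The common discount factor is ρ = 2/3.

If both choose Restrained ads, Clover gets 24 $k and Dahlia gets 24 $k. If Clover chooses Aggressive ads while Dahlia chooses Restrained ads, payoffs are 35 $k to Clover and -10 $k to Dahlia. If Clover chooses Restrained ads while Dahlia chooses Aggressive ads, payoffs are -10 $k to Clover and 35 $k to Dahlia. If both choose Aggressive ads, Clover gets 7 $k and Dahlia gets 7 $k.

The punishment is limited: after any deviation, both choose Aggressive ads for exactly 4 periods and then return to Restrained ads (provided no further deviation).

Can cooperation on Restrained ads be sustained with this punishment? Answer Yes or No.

Yes

IC: ρ+…+ρ^4 ≥ (35−24)/(24−7) = 11/17.
At ρ = 2/3: partial sum = 1.6049 ≥ 0.6471. Cooperation sustainable.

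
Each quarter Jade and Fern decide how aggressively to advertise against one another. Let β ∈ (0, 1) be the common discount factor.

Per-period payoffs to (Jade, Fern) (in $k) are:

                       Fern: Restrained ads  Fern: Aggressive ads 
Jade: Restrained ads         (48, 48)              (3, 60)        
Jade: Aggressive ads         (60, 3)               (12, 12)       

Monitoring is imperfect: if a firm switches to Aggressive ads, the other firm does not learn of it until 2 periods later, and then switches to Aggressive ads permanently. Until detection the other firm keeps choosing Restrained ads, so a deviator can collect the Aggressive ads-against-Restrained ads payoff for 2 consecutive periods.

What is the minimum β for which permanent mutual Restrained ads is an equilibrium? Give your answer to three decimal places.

0.500

Deviating for the 2 undetected periods gains 60−48 = 12 per period over cooperation, then loses 48−12 = 36 per period forever once punishment starts.
Gain: 12(1 + β + … + β^1); loss: 36·β^2/(1−β).
No profitable deviation ⇔ 12(1−β^2) ≤ 36·β^2, i.e. β^2 ≥ 12/(12+36) = 1/4.
Hence β ≥ (1/4)^(1/2) ≈ 0.500.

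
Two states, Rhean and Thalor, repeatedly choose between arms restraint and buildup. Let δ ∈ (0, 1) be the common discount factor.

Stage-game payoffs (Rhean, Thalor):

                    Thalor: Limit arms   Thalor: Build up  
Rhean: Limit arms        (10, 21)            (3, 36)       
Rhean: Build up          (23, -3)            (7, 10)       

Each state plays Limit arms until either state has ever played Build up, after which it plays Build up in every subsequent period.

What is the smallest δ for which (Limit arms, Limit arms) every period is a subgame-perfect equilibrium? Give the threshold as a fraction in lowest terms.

For Rhean: deviation gain 23−10 = 13, per-period punishment loss 10−7 = 3. IC gives δ ≥ 13/16.
For Thalor: gain 15, loss 11 per period, so δ ≥ 15/26.
The tighter constraint is Rhean's, so cooperation needs δ ≥ 13/16.

13/16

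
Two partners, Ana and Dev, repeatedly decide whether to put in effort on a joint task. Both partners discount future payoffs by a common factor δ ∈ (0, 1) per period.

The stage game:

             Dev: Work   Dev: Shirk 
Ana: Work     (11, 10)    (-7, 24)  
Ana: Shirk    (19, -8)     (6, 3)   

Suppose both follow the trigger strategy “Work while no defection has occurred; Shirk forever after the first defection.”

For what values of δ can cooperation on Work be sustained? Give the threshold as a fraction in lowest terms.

2/3

Ana's threshold: (19−11)/(19−6) = 8/13.
Dev's threshold: (24−10)/(24−3) = 2/3.
8/13 < 2/3, so Dev binds and δ* = 2/3.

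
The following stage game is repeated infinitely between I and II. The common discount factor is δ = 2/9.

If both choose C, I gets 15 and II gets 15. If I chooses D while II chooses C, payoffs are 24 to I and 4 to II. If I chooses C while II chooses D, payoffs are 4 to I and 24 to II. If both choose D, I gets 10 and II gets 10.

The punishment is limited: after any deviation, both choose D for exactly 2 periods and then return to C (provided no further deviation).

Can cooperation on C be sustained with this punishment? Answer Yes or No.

No

Comparing payoff streams over the 3 periods until play realigns: cooperate → 15(1+δ+…+δ^2); deviate → 24 + 10(δ+…+δ^2).
Cooperation is sustained iff (15−10)(δ+…+δ^2) ≥ 24−15.
δ+…+δ^2 = 2/9·(1−(2/9)^2)/(1−2/9) = 0.2716, and (24−15)/(15−10) = 1.8000.
0.2716 < 1.8000, so cooperation is not sustainable.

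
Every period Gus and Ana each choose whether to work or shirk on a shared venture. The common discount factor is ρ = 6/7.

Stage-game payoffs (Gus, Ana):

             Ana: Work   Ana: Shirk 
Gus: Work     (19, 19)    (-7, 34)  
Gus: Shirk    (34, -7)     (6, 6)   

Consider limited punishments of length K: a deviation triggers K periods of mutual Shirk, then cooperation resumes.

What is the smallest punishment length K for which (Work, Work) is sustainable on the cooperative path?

2

No profitable deviation requires (19−6)(ρ+…+ρ^K) ≥ 34−19, i.e. ρ+…+ρ^K ≥ 15/13 ≈ 1.1538.
With ρ = 6/7, the partial sums are K=1: 0.8571, K=2: 1.5918.
K = 2 is the first length at which the sum reaches 1.1538.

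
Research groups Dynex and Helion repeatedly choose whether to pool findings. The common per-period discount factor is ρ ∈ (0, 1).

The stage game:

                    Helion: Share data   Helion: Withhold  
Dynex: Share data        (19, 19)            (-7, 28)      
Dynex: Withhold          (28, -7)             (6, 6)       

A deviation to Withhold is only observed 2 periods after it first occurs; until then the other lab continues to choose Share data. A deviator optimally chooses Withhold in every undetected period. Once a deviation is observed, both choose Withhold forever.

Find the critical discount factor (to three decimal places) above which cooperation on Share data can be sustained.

A deviator earns 28 for 2 periods, then 6 forever; cooperating earns 19 forever. Multiplying the IC by (1−ρ):
19 ≥ 28(1−ρ^2) + 6ρ^2, so 22·ρ^2 ≥ 9 and ρ^2 ≥ 9/22.
ρ ≥ (9/22)^(1/2) ≈ 0.640.

0.640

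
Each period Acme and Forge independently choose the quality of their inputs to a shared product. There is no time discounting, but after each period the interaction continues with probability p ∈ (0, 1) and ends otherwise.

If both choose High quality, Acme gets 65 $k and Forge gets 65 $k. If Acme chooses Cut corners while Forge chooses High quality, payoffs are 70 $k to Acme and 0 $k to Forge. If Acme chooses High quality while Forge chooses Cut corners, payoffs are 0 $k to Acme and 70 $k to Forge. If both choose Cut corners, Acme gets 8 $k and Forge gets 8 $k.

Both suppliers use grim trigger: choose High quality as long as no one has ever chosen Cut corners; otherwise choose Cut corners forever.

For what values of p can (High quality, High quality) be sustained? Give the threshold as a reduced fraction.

5/62

Expected cooperation value is 65 + p·65 + p²·65 + … = 65/(1−p); deviation gives 70 + p·8/(1−p).
65 ≥ 70(1−p) + 8p ⇒ 62p ≥ 5 ⇒ p ≥ 5/62.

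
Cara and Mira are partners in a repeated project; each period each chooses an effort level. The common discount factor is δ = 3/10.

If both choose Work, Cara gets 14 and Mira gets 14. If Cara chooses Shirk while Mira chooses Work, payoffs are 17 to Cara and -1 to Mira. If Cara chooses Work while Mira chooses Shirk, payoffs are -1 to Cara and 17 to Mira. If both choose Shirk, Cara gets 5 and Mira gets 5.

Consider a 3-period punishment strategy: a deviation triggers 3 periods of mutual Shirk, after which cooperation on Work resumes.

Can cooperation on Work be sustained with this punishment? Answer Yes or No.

Yes

A one-shot deviation gives 17 now, then 5 for 3 periods, then back to 14.
Gain from deviating: (17−14) today; loss: (14−5) in each of the next 3 periods.
No-deviation condition: (14−5)(δ+…+δ^3) ≥ 17−14, i.e. δ+…+δ^3 ≥ 1/3.
At δ = 3/10: δ+…+δ^3 = 0.4170 ≥ 0.3333.
So cooperation is sustainable.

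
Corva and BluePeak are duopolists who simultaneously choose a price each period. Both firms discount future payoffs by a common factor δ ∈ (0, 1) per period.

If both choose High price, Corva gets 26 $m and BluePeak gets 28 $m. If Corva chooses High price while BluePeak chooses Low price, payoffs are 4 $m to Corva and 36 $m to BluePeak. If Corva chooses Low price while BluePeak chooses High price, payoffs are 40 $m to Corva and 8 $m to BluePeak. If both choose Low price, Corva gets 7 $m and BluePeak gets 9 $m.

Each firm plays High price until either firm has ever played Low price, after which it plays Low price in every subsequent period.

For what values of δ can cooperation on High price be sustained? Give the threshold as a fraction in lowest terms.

14/33

For Corva: deviation gain 40−26 = 14, per-period punishment loss 26−7 = 19. IC gives δ ≥ 14/33.
For BluePeak: gain 8, loss 19 per period, so δ ≥ 8/27.
The tighter constraint is Corva's, so cooperation needs δ ≥ 14/33.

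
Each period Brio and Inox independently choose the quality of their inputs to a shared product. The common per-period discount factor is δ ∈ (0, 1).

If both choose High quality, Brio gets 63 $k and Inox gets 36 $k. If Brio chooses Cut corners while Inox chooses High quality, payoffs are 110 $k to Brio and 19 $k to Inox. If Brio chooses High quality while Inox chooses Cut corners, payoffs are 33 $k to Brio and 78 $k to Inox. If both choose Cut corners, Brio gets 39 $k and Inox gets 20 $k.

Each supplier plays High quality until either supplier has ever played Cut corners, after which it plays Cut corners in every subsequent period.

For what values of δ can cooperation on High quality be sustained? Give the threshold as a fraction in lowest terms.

Brio's threshold: (110−63)/(110−39) = 47/71.
Inox's threshold: (78−36)/(78−20) = 21/29.
47/71 < 21/29, so Inox binds and δ* = 21/29.

21/29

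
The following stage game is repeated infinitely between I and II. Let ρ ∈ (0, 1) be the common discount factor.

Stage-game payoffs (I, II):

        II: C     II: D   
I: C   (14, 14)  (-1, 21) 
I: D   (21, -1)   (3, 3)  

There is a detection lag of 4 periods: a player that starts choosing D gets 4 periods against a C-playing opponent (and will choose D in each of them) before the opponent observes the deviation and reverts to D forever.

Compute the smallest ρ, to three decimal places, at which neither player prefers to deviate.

0.790

Deviating for the 4 undetected periods gains 21−14 = 7 per period over cooperation, then loses 14−3 = 11 per period forever once punishment starts.
Gain: 7(1 + ρ + … + ρ^3); loss: 11·ρ^4/(1−ρ).
No profitable deviation ⇔ 7(1−ρ^4) ≤ 11·ρ^4, i.e. ρ^4 ≥ 7/(7+11) = 7/18.
Hence ρ ≥ (7/18)^(1/4) ≈ 0.790.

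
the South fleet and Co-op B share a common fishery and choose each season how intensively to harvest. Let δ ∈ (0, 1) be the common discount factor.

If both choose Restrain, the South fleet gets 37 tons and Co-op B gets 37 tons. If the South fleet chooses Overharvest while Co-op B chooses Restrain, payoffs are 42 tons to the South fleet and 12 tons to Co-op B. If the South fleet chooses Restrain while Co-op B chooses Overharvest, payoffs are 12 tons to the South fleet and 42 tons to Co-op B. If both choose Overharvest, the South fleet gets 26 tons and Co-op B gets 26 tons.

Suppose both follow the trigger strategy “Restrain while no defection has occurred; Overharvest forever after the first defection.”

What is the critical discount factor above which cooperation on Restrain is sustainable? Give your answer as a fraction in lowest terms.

Cooperation forever yields 37 each period: 37/(1−δ).
Deviating yields 42 once, then 26 forever: 42 + 26δ/(1−δ).
No profitable deviation requires 37/(1−δ) ≥ 42 + 26δ/(1−δ).
Multiplying by (1−δ): 37 ≥ 42(1−δ) + 26δ = 42 − 16δ.
So 16δ ≥ 5, i.e. δ ≥ 5/16.

5/16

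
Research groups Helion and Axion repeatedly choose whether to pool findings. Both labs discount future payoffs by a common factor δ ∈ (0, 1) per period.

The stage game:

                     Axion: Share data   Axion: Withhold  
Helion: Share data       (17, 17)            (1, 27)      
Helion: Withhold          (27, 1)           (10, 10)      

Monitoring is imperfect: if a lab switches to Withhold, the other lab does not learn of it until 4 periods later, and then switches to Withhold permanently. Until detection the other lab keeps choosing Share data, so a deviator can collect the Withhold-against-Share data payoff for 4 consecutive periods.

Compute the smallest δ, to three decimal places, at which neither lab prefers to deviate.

0.876

A deviator earns 27 for 4 periods, then 10 forever; cooperating earns 17 forever. Multiplying the IC by (1−δ):
17 ≥ 27(1−δ^4) + 10δ^4, so 17·δ^4 ≥ 10 and δ^4 ≥ 10/17.
δ ≥ (10/17)^(1/4) ≈ 0.876.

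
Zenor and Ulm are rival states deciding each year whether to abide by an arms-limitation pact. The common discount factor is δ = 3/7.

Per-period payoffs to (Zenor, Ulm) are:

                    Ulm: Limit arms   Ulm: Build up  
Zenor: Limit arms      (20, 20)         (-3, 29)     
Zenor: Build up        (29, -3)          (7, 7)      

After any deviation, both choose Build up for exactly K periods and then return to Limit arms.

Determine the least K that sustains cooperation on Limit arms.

No profitable deviation requires (20−7)(δ+…+δ^K) ≥ 29−20, i.e. δ+…+δ^K ≥ 9/13 ≈ 0.6923.
With δ = 3/7, the partial sums are K=1: 0.4286, K=2: 0.6122, K=3: 0.6910, K=4: 0.7247.
K = 4 is the first length at which the sum reaches 0.6923.

4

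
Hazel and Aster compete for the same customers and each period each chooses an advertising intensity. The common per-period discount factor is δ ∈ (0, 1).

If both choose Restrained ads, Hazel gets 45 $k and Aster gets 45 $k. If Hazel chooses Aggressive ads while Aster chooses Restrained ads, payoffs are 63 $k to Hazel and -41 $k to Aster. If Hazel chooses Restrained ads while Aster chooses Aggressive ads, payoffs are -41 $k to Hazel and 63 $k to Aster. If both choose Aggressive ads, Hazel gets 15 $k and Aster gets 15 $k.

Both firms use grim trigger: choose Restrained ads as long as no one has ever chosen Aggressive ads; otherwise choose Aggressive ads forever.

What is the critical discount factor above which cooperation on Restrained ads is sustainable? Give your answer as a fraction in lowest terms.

3/8

45/(1−δ) ≥ 63 + 15δ/(1−δ)
45 ≥ 63 − 48δ
δ ≥ 18/48 = 3/8.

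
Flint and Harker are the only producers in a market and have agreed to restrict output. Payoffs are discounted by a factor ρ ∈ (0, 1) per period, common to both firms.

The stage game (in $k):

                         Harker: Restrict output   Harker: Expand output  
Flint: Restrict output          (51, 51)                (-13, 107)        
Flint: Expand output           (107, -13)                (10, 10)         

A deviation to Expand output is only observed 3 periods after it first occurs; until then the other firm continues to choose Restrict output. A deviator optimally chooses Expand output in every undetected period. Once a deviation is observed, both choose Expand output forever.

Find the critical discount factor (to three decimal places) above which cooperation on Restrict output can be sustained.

0.833

Deviating for the 3 undetected periods gains 107−51 = 56 per period over cooperation, then loses 51−10 = 41 per period forever once punishment starts.
Gain: 56(1 + ρ + … + ρ^2); loss: 41·ρ^3/(1−ρ).
No profitable deviation ⇔ 56(1−ρ^3) ≤ 41·ρ^3, i.e. ρ^3 ≥ 56/(56+41) = 56/97.
Hence ρ ≥ (56/97)^(1/3) ≈ 0.833.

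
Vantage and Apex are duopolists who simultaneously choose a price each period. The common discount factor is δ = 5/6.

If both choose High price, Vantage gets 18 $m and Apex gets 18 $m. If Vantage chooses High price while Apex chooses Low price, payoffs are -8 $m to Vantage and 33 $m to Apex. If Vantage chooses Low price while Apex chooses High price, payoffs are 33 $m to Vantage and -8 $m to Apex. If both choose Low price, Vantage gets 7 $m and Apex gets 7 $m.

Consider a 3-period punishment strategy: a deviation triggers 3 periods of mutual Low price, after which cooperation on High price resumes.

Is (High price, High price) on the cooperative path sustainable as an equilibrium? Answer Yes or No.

A one-shot deviation gives 33 now, then 7 for 3 periods, then back to 18.
Gain from deviating: (33−18) today; loss: (18−7) in each of the next 3 periods.
No-deviation condition: (18−7)(δ+…+δ^3) ≥ 33−18, i.e. δ+…+δ^3 ≥ 15/11.
At δ = 5/6: δ+…+δ^3 = 2.1065 ≥ 1.3636.
So cooperation is sustainable.

Yes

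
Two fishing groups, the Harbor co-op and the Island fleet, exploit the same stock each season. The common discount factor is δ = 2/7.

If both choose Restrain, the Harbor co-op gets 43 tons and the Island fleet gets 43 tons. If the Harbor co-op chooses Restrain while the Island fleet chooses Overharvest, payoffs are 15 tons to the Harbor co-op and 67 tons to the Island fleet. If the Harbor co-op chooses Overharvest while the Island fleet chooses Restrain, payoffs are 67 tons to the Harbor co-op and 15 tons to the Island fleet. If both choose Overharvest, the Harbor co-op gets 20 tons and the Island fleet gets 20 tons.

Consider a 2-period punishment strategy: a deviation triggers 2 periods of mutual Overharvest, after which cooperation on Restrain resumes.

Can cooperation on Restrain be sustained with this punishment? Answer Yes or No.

IC: δ+…+δ^2 ≥ (67−43)/(43−20) = 24/23.
At δ = 2/7: partial sum = 0.3673 < 1.0435. Cooperation not sustainable.

No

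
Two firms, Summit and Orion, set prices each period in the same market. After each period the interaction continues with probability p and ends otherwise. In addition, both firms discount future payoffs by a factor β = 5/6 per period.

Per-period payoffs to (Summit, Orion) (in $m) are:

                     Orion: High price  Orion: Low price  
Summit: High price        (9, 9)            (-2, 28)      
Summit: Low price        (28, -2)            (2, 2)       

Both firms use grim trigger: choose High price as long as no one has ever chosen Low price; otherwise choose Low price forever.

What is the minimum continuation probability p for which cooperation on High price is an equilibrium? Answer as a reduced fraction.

With continuation probability p and discount β, the effective per-period discount factor is βp.
Grim-trigger IC: βp ≥ (28−9)/(28−2) = 19/26.
So p ≥ (19/26)/(5/6) = 57/65.

57/65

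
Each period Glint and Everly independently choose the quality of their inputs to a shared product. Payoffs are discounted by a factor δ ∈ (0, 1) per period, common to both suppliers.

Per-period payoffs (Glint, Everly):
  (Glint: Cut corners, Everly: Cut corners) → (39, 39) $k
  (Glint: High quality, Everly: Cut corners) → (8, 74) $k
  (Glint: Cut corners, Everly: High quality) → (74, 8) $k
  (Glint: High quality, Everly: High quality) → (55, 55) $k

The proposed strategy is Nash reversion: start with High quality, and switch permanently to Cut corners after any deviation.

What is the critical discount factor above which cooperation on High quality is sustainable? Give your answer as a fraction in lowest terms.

Cooperation forever yields 55 each period: 55/(1−δ).
Deviating yields 74 once, then 39 forever: 74 + 39δ/(1−δ).
No profitable deviation requires 55/(1−δ) ≥ 74 + 39δ/(1−δ).
Multiplying by (1−δ): 55 ≥ 74(1−δ) + 39δ = 74 − 35δ.
So 35δ ≥ 19, i.e. δ ≥ 19/35.

19/35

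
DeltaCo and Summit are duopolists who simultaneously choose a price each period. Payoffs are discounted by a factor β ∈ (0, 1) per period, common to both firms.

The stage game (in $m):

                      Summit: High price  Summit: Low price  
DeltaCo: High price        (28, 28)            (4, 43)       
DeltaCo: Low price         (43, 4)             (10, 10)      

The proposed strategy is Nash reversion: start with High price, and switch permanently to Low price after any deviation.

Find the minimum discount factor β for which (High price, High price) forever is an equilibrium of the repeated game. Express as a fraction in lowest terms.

5/11

28/(1−β) ≥ 43 + 10β/(1−β)
28 ≥ 43 − 33β
β ≥ 15/33 = 5/11.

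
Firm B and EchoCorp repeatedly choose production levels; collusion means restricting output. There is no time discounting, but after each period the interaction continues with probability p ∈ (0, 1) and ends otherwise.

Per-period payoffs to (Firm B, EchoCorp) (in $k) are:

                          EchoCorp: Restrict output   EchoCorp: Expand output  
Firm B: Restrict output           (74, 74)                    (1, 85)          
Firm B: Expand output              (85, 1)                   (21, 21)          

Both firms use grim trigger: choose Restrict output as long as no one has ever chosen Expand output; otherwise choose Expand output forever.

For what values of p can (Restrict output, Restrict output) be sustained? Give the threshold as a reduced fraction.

With no time discounting, the continuation probability p plays the role of the discount factor.
Grim-trigger IC: 74/(1−p) ≥ 85 + 21p/(1−p) ⇒ p ≥ (85−74)/(85−21) = 11/64.

11/64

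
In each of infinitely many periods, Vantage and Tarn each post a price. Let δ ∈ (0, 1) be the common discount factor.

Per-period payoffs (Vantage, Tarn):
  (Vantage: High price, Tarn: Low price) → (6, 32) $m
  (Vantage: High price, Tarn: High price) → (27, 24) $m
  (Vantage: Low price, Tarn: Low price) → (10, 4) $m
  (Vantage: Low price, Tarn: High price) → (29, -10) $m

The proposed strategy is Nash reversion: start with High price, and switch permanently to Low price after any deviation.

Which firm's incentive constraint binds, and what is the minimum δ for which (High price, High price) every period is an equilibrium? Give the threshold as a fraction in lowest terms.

Tarn; δ ≥ 2/7

Vantage's threshold: (29−27)/(29−10) = 2/19.
Tarn's threshold: (32−24)/(32−4) = 2/7.
2/19 < 2/7, so Tarn binds and δ* = 2/7.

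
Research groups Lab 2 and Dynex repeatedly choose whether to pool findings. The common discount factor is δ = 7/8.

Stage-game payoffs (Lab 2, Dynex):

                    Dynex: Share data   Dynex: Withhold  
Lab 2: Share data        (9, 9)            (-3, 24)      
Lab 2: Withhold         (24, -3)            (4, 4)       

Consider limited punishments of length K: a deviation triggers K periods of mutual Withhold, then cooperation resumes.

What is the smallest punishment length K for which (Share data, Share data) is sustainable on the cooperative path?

5

No profitable deviation requires (9−4)(δ+…+δ^K) ≥ 24−9, i.e. δ+…+δ^K ≥ 3 ≈ 3.0000.
With δ = 7/8, the partial sums are K=1: 0.8750, K=2: 1.6406, K=3: 2.3105, K=4: 2.8967, K=5: 3.4096.
K = 5 is the first length at which the sum reaches 3.0000.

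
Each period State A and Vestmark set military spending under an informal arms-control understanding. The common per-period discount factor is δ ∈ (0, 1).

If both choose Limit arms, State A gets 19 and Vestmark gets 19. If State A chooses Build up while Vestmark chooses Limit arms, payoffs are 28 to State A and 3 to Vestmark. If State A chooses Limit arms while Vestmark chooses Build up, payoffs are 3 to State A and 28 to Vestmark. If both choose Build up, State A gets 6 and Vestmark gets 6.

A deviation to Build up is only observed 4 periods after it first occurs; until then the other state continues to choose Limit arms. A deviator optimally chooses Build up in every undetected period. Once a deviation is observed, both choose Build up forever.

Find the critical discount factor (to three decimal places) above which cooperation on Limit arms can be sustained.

0.800

Deviating for the 4 undetected periods gains 28−19 = 9 per period over cooperation, then loses 19−6 = 13 per period forever once punishment starts.
Gain: 9(1 + δ + … + δ^3); loss: 13·δ^4/(1−δ).
No profitable deviation ⇔ 9(1−δ^4) ≤ 13·δ^4, i.e. δ^4 ≥ 9/(9+13) = 9/22.
Hence δ ≥ (9/22)^(1/4) ≈ 0.800.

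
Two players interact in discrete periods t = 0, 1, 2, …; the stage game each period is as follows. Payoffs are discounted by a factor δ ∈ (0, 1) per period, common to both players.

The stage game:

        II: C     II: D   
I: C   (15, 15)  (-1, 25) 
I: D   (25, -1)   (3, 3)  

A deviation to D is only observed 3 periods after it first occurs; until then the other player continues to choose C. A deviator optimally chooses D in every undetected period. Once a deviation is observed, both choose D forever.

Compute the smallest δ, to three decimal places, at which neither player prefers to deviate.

0.769

Deviating for the 3 undetected periods gains 25−15 = 10 per period over cooperation, then loses 15−3 = 12 per period forever once punishment starts.
Gain: 10(1 + δ + … + δ^2); loss: 12·δ^3/(1−δ).
No profitable deviation ⇔ 10(1−δ^3) ≤ 12·δ^3, i.e. δ^3 ≥ 10/(10+12) = 5/11.
Hence δ ≥ (5/11)^(1/3) ≈ 0.769.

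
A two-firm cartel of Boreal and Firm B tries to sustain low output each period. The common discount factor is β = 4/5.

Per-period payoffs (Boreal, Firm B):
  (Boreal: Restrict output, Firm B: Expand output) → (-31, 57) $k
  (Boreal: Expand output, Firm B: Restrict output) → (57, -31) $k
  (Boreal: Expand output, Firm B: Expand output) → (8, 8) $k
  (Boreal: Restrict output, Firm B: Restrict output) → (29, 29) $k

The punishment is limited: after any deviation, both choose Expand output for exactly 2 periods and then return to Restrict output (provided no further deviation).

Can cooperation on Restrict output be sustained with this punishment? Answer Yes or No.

A one-shot deviation gives 57 now, then 8 for 2 periods, then back to 29.
Gain from deviating: (57−29) today; loss: (29−8) in each of the next 2 periods.
No-deviation condition: (29−8)(β+…+β^2) ≥ 57−29, i.e. β+…+β^2 ≥ 4/3.
At β = 4/5: β+…+β^2 = 1.4400 ≥ 1.3333.
So cooperation is sustainable.

Yes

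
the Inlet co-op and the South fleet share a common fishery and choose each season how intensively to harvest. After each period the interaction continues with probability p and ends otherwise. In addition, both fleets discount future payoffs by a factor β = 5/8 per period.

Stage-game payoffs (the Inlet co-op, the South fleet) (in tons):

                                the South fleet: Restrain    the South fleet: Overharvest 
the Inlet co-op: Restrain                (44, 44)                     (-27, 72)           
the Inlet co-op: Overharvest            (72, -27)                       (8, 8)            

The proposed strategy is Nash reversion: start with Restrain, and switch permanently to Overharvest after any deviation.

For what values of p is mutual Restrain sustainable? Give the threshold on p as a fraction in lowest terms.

7/10

With continuation probability p and discount β, the effective per-period discount factor is βp.
Grim-trigger IC: βp ≥ (72−44)/(72−8) = 7/16.
So p ≥ (7/16)/(5/8) = 7/10.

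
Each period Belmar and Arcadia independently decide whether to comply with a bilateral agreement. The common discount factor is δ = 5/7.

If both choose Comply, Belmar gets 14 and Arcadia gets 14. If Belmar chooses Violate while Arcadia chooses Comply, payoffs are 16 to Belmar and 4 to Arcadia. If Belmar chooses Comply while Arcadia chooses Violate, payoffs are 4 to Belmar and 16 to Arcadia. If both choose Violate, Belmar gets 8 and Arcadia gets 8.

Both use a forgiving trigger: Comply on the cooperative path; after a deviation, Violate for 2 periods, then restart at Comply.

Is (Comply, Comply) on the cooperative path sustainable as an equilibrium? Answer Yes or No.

Yes

Comparing payoff streams over the 3 periods until play realigns: cooperate → 14(1+δ+…+δ^2); deviate → 16 + 8(δ+…+δ^2).
Cooperation is sustained iff (14−8)(δ+…+δ^2) ≥ 16−14.
δ+…+δ^2 = 5/7·(1−(5/7)^2)/(1−5/7) = 1.2245, and (16−14)/(14−8) = 0.3333.
1.2245 ≥ 0.3333, so cooperation is sustainable.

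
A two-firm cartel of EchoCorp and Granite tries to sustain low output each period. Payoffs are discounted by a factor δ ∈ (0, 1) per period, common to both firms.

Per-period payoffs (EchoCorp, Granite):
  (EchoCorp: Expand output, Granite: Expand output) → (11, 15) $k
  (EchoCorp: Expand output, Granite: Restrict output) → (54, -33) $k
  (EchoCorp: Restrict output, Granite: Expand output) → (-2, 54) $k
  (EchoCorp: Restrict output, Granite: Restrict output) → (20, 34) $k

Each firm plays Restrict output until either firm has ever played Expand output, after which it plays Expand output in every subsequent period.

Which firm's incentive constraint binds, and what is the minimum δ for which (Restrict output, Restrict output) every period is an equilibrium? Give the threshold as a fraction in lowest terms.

For EchoCorp: deviation gain 54−20 = 34, per-period punishment loss 20−11 = 9. IC gives δ ≥ 34/43.
For Granite: gain 20, loss 19 per period, so δ ≥ 20/39.
The tighter constraint is EchoCorp's, so cooperation needs δ ≥ 34/43.

EchoCorp; δ ≥ 34/43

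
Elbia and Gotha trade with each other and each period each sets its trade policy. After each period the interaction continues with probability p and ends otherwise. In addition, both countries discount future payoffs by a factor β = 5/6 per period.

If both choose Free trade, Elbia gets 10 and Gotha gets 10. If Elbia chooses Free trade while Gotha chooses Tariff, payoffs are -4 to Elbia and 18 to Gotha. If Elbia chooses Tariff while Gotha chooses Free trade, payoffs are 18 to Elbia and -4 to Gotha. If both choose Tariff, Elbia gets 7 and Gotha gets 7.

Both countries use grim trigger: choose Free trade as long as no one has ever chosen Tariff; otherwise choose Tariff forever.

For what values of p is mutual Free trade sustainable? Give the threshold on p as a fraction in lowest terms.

Expected continuation weight on next period's payoff is β·p = 5/6·p, which plays the role of the discount factor.
Cooperation requires 5/6·p ≥ (18−10)/(18−7) = 8/11, hence p ≥ 48/55.

48/55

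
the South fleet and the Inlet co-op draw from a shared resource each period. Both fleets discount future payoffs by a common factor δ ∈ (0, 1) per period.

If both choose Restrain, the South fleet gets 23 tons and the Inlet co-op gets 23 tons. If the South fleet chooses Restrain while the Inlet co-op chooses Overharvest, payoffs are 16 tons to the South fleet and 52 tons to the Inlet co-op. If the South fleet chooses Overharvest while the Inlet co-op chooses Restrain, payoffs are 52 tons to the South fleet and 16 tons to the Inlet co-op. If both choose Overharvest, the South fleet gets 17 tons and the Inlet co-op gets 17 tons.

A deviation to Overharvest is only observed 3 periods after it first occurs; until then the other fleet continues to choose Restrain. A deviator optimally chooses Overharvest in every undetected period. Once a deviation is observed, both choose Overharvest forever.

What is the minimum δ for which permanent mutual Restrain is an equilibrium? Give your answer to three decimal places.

0.939

Deviating for the 3 undetected periods gains 52−23 = 29 per period over cooperation, then loses 23−17 = 6 per period forever once punishment starts.
Gain: 29(1 + δ + … + δ^2); loss: 6·δ^3/(1−δ).
No profitable deviation ⇔ 29(1−δ^3) ≤ 6·δ^3, i.e. δ^3 ≥ 29/(29+6) = 29/35.
Hence δ ≥ (29/35)^(1/3) ≈ 0.939.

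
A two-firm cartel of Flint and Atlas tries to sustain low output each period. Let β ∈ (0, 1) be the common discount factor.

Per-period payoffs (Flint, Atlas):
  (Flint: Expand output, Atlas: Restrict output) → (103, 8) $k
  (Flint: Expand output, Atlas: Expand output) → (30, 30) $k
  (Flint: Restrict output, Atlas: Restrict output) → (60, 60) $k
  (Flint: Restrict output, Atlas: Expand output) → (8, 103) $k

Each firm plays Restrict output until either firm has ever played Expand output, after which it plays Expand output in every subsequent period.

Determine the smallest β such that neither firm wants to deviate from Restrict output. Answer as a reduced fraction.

43/73

One-period gain from deviating is 103 − 60 = 43. The loss is 60 − 30 = 30 in every subsequent period, with present value 30·β/(1−β).
Deviation is unprofitable when 30·β/(1−β) ≥ 43, i.e. β/(1−β) ≥ 43/30.
Equivalently β ≥ 43/(43+30) = 43/73.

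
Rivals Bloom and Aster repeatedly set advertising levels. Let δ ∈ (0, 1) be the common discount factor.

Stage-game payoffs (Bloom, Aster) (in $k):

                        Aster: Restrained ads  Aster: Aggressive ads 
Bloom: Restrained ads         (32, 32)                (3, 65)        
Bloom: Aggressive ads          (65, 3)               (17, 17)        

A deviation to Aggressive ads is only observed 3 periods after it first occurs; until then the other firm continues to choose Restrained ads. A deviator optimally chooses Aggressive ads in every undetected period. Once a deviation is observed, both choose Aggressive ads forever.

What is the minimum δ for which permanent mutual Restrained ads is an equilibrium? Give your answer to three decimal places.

A deviator earns 65 for 3 periods, then 17 forever; cooperating earns 32 forever. Multiplying the IC by (1−δ):
32 ≥ 65(1−δ^3) + 17δ^3, so 48·δ^3 ≥ 33 and δ^3 ≥ 11/16.
δ ≥ (11/16)^(1/3) ≈ 0.883.

0.883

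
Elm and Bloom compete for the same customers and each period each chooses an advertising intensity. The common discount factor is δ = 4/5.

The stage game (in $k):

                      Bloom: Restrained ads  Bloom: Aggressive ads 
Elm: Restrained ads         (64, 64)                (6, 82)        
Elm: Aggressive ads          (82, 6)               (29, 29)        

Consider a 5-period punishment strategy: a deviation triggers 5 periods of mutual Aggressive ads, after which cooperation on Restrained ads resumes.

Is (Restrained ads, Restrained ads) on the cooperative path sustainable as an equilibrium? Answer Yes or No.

Yes

A one-shot deviation gives 82 now, then 29 for 5 periods, then back to 64.
Gain from deviating: (82−64) today; loss: (64−29) in each of the next 5 periods.
No-deviation condition: (64−29)(δ+…+δ^5) ≥ 82−64, i.e. δ+…+δ^5 ≥ 18/35.
At δ = 4/5: δ+…+δ^5 = 2.6893 ≥ 0.5143.
So cooperation is sustainable.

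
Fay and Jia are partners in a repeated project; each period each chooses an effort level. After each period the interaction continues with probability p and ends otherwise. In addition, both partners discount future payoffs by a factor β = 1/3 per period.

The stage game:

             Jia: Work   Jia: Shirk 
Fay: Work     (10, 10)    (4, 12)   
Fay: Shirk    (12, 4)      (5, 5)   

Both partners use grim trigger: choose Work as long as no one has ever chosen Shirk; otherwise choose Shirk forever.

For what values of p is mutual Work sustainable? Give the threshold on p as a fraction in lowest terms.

With continuation probability p and discount β, the effective per-period discount factor is βp.
Grim-trigger IC: βp ≥ (12−10)/(12−5) = 2/7.
So p ≥ (2/7)/(1/3) = 6/7.

6/7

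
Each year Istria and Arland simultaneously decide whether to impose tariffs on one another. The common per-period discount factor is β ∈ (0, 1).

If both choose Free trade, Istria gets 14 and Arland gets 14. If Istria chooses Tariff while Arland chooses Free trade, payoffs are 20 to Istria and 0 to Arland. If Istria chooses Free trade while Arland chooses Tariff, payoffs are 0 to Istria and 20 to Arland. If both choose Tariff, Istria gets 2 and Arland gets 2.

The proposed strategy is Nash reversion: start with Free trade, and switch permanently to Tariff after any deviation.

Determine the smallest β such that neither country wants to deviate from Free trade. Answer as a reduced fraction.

One-period gain from deviating is 20 − 14 = 6. The loss is 14 − 2 = 12 in every subsequent period, with present value 12·β/(1−β).
Deviation is unprofitable when 12·β/(1−β) ≥ 6, i.e. β/(1−β) ≥ 1/2.
Equivalently β ≥ 6/(6+12) = 1/3.

1/3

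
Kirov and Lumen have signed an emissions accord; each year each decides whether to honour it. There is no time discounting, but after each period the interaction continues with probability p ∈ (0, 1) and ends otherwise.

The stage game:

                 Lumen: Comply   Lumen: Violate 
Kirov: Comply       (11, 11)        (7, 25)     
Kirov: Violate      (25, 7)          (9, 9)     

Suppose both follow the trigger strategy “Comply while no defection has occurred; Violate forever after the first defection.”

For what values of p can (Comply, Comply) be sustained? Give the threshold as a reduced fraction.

With no time discounting, the continuation probability p plays the role of the discount factor.
Grim-trigger IC: 11/(1−p) ≥ 25 + 9p/(1−p) ⇒ p ≥ (25−11)/(25−9) = 7/8.

7/8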